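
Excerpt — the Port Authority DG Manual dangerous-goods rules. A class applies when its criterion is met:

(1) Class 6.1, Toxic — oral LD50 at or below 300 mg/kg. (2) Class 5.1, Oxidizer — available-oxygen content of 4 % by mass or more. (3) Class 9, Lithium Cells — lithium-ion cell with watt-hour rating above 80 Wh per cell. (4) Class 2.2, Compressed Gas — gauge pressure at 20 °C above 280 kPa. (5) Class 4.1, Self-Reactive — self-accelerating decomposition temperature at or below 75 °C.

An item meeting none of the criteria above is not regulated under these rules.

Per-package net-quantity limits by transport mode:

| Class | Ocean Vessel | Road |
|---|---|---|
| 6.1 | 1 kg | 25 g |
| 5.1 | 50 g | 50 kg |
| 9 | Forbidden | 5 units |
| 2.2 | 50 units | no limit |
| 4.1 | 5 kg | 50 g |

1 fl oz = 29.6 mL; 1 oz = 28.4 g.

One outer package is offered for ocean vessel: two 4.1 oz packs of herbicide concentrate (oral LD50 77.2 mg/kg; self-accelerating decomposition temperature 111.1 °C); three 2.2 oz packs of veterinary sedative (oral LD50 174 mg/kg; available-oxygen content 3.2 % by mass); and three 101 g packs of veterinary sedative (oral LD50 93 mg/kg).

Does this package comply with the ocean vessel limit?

Yes

Oral LD50 77.2 mg/kg meets the Class 6.1 criterion (Toxic), so the herbicide concentrate is Class 6.1.
With oral LD50 174 mg/kg (≤ 300 mg/kg), the veterinary sedative falls in Class 6.1.
Oral LD50 93 mg/kg meets the Class 6.1 criterion (Toxic), so the veterinary sedative is Class 6.1.
Total Class 6.1: (two 4.1 oz packs = 232.88 g) + (three 2.2 oz packs = 187.44 g) + (three 101 g packs = 303 g) = 723.32 g.
That is within the Class 6.1 ocean vessel limit of 1 kg.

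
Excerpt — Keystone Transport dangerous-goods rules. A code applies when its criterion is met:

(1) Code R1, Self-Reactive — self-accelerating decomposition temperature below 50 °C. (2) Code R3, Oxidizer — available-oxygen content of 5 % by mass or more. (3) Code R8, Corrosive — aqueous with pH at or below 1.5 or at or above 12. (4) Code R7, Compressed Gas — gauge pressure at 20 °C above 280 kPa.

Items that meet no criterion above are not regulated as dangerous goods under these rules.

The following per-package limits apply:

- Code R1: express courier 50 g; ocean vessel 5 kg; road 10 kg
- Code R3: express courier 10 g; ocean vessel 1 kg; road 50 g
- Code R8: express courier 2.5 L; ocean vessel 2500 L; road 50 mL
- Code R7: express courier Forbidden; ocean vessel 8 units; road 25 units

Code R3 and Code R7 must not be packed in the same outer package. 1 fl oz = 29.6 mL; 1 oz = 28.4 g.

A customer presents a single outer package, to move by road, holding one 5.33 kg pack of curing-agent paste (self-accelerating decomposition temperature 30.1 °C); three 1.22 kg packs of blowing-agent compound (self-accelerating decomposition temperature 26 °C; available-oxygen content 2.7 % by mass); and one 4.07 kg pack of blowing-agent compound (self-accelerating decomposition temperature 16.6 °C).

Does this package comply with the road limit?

No

The curing-agent paste has self-accelerating decomposition temperature 30.1 °C, which is < 50 °C, so it is Code R1 (Self-Reactive).
With self-accelerating decomposition temperature 26 °C (< 50 °C), the blowing-agent compound falls in Code R1.
Blowing-agent compound: self-accelerating decomposition temperature 16.6 °C < 50 °C → Code R1 (Self-Reactive).
Code R1 net quantity: 5.33 kg + (three 1.22 kg packs = 3.66 kg) + 4.07 kg = 13.06 kg.
13.06 kg exceeds the road limit of 10 kg for Code R1.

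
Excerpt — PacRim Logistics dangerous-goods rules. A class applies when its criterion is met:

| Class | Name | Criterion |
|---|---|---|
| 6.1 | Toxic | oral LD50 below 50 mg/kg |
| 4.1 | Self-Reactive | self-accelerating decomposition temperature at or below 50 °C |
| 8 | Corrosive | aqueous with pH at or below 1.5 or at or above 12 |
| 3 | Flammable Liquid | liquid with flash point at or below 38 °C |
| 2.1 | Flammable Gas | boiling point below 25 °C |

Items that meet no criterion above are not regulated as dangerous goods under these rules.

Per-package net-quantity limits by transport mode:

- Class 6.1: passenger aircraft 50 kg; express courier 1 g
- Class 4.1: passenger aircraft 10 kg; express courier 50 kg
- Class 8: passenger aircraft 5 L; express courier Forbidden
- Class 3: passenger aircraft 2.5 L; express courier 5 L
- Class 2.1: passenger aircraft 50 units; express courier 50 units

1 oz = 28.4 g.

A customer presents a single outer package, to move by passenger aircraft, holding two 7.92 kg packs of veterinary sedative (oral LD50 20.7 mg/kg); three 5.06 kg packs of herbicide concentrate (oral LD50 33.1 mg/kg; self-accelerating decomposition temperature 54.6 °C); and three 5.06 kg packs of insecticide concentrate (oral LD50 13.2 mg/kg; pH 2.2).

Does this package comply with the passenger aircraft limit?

Yes

With oral LD50 20.7 mg/kg (< 50 mg/kg), the veterinary sedative falls in Class 6.1.
The herbicide concentrate has oral LD50 33.1 mg/kg, which is < 50 mg/kg, so it is Class 6.1 (Toxic).
Insecticide concentrate: oral LD50 13.2 mg/kg < 50 mg/kg → Class 6.1 (Toxic).
Class 6.1 net quantity: (two 7.92 kg packs = 15.84 kg) + (three 5.06 kg packs = 15.18 kg) + (three 5.06 kg packs = 15.18 kg) = 46.2 kg.
That is within the Class 6.1 passenger aircraft limit of 50 kg.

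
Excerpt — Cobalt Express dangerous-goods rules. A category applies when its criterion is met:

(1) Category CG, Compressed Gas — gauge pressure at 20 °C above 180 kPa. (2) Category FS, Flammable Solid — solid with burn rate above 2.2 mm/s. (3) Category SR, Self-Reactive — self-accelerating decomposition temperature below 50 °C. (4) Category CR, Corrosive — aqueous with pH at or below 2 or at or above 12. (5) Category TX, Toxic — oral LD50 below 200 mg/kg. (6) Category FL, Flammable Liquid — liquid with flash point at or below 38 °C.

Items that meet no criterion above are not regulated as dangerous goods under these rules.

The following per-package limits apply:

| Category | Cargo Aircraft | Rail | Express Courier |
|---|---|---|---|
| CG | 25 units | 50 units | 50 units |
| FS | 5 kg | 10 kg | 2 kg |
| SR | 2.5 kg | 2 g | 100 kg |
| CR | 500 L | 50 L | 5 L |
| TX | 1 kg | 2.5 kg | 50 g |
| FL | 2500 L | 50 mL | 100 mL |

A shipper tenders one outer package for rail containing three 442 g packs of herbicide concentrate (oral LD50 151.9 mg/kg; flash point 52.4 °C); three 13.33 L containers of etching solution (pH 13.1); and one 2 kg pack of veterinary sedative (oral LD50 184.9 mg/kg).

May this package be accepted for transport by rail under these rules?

No

With oral LD50 151.9 mg/kg (< 200 mg/kg), the herbicide concentrate falls in Category TX.
Etching solution: pH 13.1 ≥ 12 → Category CR (Corrosive).
With oral LD50 184.9 mg/kg (< 200 mg/kg), the veterinary sedative falls in Category TX.
Total Category TX: (three 442 g packs = 1.326 kg) + 2 kg = 3.326 kg.
3.326 kg exceeds the rail limit of 2.5 kg for Category TX.
Category CR quantity: three 13.33 L containers = 39.99 L.
39.99 L ≤ 50 L (rail limit, Category CR) — within limit.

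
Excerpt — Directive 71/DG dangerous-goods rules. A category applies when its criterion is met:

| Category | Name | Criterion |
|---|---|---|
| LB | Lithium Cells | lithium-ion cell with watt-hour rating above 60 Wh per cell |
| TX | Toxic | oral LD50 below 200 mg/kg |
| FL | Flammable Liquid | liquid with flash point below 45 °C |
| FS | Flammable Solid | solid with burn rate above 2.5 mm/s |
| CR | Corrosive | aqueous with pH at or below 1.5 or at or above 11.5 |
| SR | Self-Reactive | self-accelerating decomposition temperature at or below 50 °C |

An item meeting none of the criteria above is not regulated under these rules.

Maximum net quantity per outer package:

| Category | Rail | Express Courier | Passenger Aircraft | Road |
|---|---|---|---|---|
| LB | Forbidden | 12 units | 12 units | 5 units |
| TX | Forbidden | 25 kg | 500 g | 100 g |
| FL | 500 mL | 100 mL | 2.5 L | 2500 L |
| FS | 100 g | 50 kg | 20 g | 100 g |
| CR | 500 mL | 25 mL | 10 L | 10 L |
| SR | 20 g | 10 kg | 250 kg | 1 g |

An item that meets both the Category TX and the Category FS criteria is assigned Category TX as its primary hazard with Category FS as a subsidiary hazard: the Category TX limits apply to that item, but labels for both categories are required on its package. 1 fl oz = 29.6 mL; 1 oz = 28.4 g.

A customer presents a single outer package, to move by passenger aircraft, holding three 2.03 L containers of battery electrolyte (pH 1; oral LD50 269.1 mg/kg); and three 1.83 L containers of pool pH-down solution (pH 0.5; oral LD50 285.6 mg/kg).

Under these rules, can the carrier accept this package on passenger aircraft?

With pH 1 (≤ 1.5), the battery electrolyte falls in Category CR.
Pool pH-down solution: pH 0.5 ≤ 1.5 → Category CR (Corrosive).
Category CR net quantity: (three 2.03 L containers = 6.09 L) + (three 1.83 L containers = 5.49 L) = 11.58 L.
11.58 L > 10 L (passenger aircraft limit, Category CR) — over the limit.

No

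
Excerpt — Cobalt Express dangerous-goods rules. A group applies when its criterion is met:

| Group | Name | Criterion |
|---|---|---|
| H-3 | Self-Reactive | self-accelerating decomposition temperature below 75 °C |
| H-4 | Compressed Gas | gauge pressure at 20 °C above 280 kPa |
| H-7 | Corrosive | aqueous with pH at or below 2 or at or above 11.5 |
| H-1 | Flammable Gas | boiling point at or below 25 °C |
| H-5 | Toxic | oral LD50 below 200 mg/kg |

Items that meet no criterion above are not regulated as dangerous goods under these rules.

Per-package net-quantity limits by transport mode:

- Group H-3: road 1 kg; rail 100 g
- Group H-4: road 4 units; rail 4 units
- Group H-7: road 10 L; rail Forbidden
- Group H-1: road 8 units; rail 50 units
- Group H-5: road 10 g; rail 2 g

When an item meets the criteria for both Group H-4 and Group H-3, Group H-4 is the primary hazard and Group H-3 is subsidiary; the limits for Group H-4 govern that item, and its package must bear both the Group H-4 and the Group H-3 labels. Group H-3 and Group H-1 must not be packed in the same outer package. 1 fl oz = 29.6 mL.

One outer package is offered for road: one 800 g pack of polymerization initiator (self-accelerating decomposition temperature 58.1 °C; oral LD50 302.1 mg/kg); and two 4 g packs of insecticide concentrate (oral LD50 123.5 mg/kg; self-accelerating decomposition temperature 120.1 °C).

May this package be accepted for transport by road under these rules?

Polymerization initiator: self-accelerating decomposition temperature 58.1 °C < 75 °C → Group H-3 (Self-Reactive).
Insecticide concentrate: oral LD50 123.5 mg/kg < 200 mg/kg → Group H-5 (Toxic).
Group H-3 quantity: 800 g.
That is within the Group H-3 road limit of 1 kg.
Group H-5 quantity: two 4 g packs = 8 g.
8 g is within the road limit of 10 g for Group H-5.
The segregation rule (Group H-3 with Group H-1) does not apply to Group H-3 with Group H-5.
Every hazard group is within its road limit and no segregation rule is violated.

Yes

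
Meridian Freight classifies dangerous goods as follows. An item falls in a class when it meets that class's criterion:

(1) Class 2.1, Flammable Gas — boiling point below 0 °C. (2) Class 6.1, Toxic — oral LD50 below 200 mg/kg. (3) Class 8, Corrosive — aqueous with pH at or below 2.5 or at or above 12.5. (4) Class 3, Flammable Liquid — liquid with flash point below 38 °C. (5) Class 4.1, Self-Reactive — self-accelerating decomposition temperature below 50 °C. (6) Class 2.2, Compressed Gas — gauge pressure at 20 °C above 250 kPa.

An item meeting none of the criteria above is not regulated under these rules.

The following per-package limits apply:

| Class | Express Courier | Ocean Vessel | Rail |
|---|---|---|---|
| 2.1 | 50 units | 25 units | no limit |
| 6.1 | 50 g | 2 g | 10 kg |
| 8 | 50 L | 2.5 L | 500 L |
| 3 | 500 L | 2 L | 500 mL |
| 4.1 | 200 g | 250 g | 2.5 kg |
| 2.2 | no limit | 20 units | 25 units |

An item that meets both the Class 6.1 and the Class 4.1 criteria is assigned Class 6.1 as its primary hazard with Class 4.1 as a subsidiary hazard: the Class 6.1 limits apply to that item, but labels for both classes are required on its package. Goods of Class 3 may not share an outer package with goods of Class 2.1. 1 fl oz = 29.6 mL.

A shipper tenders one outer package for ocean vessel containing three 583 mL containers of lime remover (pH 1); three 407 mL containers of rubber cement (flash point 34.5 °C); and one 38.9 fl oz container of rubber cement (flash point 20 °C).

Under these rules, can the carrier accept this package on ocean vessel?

pH 1 meets the Class 8 criterion (Corrosive), so the lime remover is Class 8.
Flash point 34.5 °C meets the Class 3 criterion (Flammable Liquid), so the rubber cement is Class 3.
Rubber cement: flash point 20 °C < 38 °C → Class 3 (Flammable Liquid).
Class 3 net quantity: (three 407 mL containers = 1.221 L) + (one 38.9 fl oz container = 1151.44 mL) = 2372.44 mL.
2372.44 mL exceeds the ocean vessel limit of 2 L for Class 3.
Class 8 quantity: three 583 mL containers = 1.749 L.
That is within the Class 8 ocean vessel limit of 2.5 L.
The segregation rule (Class 3 with Class 2.1) does not apply to Class 3 with Class 8.

No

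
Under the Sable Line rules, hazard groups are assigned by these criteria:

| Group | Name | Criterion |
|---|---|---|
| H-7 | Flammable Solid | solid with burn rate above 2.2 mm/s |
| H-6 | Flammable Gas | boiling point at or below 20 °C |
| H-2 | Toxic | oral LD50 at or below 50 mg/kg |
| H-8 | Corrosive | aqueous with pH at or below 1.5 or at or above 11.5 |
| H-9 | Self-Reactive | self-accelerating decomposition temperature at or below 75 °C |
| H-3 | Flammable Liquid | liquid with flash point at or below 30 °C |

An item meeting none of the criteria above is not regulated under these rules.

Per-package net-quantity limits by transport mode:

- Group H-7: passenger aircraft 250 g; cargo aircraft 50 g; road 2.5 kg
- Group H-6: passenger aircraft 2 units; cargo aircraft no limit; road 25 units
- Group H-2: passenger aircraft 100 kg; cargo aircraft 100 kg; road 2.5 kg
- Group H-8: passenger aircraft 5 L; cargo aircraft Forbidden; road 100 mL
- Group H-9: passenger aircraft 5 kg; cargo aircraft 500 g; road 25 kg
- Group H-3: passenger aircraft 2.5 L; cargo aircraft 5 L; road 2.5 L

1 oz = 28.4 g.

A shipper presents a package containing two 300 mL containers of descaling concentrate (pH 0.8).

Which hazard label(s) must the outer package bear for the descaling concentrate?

Group H-8

The descaling concentrate has pH 0.8, which is ≤ 1.5, so it is Group H-8 (Corrosive).
Only the Group H-8 label is required.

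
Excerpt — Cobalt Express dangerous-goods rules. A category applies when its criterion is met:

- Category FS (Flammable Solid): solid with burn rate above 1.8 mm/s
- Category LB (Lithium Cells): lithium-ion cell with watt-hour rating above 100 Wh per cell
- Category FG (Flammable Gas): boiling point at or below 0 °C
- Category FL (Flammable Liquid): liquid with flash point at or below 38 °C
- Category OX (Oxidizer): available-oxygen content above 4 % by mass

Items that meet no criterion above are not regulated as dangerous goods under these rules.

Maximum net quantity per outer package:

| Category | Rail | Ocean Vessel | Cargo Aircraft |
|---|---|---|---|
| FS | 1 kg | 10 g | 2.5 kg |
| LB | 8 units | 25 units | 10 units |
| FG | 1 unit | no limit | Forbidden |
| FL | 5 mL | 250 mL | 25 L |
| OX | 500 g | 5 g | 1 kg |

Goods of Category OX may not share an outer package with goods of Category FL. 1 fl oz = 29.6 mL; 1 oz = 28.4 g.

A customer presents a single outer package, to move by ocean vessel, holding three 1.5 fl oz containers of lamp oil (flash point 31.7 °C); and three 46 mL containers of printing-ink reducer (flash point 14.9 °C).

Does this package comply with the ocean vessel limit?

With flash point 31.7 °C (≤ 38 °C), the lamp oil falls in Category FL.
Printing-ink reducer: flash point 14.9 °C ≤ 38 °C → Category FL (Flammable Liquid).
Category FL net quantity: (three 1.5 fl oz containers = 133.2 mL) + (three 46 mL containers = 138 mL) = 271.2 mL.
271.2 mL exceeds the ocean vessel limit of 250 mL for Category FL.

No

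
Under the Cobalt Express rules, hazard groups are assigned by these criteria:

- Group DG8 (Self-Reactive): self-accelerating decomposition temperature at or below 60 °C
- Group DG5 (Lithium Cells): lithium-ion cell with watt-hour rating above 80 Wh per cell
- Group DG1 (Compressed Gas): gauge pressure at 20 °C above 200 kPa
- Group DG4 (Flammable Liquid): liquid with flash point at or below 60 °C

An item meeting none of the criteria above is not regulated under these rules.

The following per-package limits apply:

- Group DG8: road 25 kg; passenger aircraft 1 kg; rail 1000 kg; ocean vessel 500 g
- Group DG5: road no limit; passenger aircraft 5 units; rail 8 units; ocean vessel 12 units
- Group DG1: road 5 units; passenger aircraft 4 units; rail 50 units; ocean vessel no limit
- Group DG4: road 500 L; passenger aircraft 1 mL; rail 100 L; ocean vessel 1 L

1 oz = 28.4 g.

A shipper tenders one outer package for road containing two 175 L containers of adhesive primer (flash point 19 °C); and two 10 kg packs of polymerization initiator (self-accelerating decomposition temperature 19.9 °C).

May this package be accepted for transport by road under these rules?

Yes

Flash point 19 °C meets the Group DG4 criterion (Flammable Liquid), so the adhesive primer is Group DG4.
Polymerization initiator: self-accelerating decomposition temperature 19.9 °C ≤ 60 °C → Group DG8 (Self-Reactive).
Group DG8 quantity: two 10 kg packs = 20 kg.
20 kg ≤ 25 kg (road limit, Group DG8) — within limit.
Group DG4 quantity: two 175 L containers = 350 L.
350 L is within the road limit of 500 L for Group DG4.
Every hazard group is within its road limit and no segregation rule is violated.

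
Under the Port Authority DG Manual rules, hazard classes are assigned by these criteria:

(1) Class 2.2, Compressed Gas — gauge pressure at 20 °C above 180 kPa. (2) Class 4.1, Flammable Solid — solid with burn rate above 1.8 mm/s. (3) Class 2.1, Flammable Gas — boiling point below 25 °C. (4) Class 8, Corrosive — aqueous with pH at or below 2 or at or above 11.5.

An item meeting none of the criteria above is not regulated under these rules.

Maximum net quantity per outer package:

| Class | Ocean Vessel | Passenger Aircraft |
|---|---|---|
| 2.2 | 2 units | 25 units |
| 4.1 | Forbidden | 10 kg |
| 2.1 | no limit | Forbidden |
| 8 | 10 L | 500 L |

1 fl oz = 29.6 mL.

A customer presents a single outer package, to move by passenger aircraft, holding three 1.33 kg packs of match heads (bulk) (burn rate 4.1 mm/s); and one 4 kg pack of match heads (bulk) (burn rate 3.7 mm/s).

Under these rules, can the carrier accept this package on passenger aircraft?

Yes

Burn rate 4.1 mm/s meets the Class 4.1 criterion (Flammable Solid), so the match heads (bulk) are Class 4.1.
Burn rate 3.7 mm/s meets the Class 4.1 criterion (Flammable Solid), so the match heads (bulk) are Class 4.1.
Class 4.1 net quantity: (three 1.33 kg packs = 3.99 kg) + 4 kg = 7.99 kg.
7.99 kg ≤ 10 kg (passenger aircraft limit, Class 4.1) — within limit.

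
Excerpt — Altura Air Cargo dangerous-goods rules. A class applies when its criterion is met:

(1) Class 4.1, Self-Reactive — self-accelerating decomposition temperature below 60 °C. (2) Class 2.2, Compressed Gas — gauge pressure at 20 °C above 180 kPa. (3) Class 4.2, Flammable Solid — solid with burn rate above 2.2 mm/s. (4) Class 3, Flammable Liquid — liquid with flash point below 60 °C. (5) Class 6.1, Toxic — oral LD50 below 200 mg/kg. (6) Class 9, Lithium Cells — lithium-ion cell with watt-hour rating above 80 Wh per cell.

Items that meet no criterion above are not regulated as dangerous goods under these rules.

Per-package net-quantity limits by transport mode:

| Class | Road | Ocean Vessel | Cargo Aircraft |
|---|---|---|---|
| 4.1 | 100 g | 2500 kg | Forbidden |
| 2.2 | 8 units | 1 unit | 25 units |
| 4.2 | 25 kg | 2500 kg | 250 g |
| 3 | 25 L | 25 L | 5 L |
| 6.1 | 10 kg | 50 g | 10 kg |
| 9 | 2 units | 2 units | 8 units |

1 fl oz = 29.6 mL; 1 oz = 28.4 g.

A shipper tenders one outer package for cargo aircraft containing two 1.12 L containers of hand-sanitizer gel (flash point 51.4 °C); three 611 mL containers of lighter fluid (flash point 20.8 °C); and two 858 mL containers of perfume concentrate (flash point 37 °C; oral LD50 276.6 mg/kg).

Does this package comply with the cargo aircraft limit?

No

Hand-sanitizer gel: flash point 51.4 °C < 60 °C → Class 3 (Flammable Liquid).
With flash point 20.8 °C (< 60 °C), the lighter fluid falls in Class 3.
With flash point 37 °C (< 60 °C), the perfume concentrate falls in Class 3.
Class 3 net quantity: (two 1.12 L containers = 2.24 L) + (three 611 mL containers = 1.833 L) + (two 858 mL containers = 1.716 L) = 5.789 L.
5.789 L exceeds the cargo aircraft limit of 5 L for Class 3.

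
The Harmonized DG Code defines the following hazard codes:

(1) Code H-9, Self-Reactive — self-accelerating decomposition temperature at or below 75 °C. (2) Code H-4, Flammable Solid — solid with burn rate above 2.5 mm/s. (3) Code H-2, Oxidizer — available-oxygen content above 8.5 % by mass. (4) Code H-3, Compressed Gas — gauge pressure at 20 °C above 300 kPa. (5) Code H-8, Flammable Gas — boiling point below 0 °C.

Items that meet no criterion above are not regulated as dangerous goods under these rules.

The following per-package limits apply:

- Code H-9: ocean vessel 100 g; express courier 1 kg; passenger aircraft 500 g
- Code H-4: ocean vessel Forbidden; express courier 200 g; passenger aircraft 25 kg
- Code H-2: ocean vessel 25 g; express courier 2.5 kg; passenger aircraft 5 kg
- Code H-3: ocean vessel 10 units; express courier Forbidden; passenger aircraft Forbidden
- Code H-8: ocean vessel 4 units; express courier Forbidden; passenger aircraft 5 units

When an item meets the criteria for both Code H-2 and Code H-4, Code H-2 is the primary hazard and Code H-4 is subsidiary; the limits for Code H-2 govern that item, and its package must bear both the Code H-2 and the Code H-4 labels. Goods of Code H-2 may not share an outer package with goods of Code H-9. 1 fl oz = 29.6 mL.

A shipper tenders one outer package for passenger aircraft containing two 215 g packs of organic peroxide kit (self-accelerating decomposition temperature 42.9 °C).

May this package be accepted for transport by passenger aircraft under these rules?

Self-accelerating decomposition temperature 42.9 °C meets the Code H-9 criterion (Self-Reactive), so the organic peroxide kit is Code H-9.
Code H-9 quantity: two 215 g packs = 430 g.
430 g is within the passenger aircraft limit of 500 g for Code H-9.

Yes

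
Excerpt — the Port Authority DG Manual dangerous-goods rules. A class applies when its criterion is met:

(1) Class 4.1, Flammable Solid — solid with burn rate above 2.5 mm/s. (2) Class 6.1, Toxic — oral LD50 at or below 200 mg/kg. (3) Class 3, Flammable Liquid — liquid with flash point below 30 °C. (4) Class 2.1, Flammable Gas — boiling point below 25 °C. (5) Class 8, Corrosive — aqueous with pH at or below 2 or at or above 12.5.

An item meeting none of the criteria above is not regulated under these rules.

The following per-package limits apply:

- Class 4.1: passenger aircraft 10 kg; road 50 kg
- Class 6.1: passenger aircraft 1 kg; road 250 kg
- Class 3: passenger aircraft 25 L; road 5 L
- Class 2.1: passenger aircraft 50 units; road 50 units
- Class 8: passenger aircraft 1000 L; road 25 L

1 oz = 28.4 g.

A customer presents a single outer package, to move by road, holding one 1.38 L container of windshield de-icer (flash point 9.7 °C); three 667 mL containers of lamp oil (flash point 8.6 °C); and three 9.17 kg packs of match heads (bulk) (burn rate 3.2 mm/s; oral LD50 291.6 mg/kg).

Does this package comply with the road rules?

Yes

The windshield de-icer has flash point 9.7 °C, which is < 30 °C, so it is Class 3 (Flammable Liquid).
The lamp oil has flash point 8.6 °C, which is < 30 °C, so it is Class 3 (Flammable Liquid).
The match heads (bulk) have burn rate 3.2 mm/s, which is > 2.5 mm/s, so they are Class 4.1 (Flammable Solid).
Class 3 net quantity: 1.38 L + (three 667 mL containers = 2.001 L) = 3.381 L.
That is within the Class 3 road limit of 5 L.
Class 4.1 quantity: three 9.17 kg packs = 27.51 kg.
That is within the Class 4.1 road limit of 50 kg.
Every hazard class is within its road limit and no segregation rule is violated.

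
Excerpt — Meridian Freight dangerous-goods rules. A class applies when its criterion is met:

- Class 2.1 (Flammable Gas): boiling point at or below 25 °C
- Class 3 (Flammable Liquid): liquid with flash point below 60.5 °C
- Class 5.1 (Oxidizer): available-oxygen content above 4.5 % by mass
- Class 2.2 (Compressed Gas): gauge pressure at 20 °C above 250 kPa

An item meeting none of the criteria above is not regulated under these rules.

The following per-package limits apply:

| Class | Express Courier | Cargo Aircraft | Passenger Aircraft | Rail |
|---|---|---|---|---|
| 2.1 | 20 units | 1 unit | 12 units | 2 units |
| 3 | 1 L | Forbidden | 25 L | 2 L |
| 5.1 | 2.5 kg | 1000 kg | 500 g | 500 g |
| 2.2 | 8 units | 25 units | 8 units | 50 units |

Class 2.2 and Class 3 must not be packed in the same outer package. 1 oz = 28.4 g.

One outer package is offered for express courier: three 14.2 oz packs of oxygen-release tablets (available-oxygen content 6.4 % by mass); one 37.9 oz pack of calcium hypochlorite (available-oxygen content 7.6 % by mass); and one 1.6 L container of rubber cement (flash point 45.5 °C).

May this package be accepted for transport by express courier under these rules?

No

With available-oxygen content 6.4 % by mass (> 4.5 % by mass), the oxygen-release tablets fall in Class 5.1.
With available-oxygen content 7.6 % by mass (> 4.5 % by mass), the calcium hypochlorite falls in Class 5.1.
With flash point 45.5 °C (< 60.5 °C), the rubber cement falls in Class 3.
Total Class 5.1: (three 14.2 oz packs = 1209.84 g) + (one 37.9 oz pack = 1076.36 g) = 2286.2 g.
2286.2 g ≤ 2.5 kg (express courier limit, Class 5.1) — within limit.
Class 3 quantity: 1.6 L.
1.6 L > 1 L (express courier limit, Class 3) — over the limit.
The segregation rule (Class 2.2 with Class 3) does not apply to Class 5.1 with Class 3.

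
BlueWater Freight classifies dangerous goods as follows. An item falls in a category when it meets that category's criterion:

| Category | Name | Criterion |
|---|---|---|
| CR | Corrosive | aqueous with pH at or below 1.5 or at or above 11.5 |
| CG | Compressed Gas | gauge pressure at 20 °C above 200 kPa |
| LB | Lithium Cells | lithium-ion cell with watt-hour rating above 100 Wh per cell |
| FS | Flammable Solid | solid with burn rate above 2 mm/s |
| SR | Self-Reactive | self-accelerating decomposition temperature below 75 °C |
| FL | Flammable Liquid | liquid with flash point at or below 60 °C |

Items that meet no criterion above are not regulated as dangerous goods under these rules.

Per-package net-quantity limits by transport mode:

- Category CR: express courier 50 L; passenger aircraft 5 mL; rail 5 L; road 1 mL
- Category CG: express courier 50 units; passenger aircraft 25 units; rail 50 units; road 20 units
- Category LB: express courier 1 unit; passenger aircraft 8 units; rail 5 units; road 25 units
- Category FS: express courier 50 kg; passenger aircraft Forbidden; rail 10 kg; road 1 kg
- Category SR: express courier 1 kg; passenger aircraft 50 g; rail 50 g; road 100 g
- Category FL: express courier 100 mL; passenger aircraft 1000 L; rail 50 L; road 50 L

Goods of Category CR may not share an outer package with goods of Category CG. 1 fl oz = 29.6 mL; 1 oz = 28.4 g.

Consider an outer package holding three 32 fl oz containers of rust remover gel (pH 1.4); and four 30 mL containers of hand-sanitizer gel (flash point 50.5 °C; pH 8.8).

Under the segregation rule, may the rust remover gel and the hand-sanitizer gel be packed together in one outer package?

Yes

With pH 1.4 (≤ 1.5), the rust remover gel falls in Category CR.
With flash point 50.5 °C (≤ 60 °C), the hand-sanitizer gel falls in Category FL.
No segregation rule bars Category CR with Category FL.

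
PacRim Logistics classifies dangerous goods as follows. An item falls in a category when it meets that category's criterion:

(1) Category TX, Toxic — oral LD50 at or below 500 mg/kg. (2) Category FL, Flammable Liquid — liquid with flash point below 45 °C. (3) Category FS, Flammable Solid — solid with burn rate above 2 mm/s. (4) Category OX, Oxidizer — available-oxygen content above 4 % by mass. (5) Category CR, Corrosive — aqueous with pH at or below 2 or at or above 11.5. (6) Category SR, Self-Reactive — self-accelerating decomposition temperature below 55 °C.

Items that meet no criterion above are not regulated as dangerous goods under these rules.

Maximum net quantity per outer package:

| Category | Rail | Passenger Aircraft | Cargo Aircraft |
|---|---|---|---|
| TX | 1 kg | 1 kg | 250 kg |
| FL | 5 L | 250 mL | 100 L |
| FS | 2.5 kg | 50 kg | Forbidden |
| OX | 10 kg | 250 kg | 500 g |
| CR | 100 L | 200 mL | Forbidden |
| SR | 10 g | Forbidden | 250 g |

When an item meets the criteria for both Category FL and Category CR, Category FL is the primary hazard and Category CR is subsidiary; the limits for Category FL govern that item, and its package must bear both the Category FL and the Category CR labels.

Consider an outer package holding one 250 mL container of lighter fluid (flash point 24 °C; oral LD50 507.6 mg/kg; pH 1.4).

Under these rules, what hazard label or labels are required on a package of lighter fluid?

Category CR and FL

Lighter fluid: flash point 24 °C < 45 °C → Category FL (Flammable Liquid).
With pH 1.4 (≤ 2), the lighter fluid falls in Category CR.
By the precedence rule Category FL is primary and Category CR is subsidiary, and that rule requires both labels on the package.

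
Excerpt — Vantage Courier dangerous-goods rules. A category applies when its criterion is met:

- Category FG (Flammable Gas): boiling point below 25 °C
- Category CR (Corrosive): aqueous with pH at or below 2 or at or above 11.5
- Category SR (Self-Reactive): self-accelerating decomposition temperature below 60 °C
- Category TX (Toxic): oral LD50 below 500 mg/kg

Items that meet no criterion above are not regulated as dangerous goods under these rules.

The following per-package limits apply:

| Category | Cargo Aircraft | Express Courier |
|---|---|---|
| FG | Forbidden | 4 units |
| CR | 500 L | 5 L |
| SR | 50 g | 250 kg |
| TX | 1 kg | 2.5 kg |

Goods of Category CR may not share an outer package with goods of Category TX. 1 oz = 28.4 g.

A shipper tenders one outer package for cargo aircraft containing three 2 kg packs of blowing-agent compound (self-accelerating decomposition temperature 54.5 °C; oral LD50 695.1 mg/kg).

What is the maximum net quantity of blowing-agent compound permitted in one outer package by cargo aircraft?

50 g

With self-accelerating decomposition temperature 54.5 °C (< 60 °C), the blowing-agent compound falls in Category SR.
The cargo aircraft limit for Category SR is 50 g.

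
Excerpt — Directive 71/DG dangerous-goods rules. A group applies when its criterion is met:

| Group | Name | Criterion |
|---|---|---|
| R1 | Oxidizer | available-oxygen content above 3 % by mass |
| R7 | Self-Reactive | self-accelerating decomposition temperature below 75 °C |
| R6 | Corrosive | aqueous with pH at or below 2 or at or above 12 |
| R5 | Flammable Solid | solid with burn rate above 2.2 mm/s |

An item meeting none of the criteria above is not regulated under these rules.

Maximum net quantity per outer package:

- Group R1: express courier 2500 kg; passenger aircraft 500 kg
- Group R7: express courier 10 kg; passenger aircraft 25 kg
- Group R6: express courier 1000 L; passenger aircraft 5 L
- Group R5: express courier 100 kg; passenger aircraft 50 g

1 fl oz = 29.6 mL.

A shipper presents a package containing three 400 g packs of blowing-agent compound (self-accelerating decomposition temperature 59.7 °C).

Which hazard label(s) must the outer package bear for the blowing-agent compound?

Group R7

Self-accelerating decomposition temperature 59.7 °C meets the Group R7 criterion (Self-Reactive), so the blowing-agent compound is Group R7.
Only the Group R7 label is required.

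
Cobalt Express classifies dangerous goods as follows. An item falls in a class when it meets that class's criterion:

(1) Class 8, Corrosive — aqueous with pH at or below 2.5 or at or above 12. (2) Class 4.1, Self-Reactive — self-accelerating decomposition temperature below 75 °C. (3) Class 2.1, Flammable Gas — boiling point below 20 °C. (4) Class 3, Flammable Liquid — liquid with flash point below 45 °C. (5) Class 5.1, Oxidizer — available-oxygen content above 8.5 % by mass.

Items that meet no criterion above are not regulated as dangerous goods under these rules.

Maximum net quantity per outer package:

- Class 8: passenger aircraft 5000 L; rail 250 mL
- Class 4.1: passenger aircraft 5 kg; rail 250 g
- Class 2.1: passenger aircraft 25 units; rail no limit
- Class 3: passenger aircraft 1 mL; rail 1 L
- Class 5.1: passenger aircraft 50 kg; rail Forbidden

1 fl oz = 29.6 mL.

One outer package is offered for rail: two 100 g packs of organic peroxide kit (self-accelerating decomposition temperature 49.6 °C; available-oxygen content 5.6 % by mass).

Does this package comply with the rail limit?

Organic peroxide kit: self-accelerating decomposition temperature 49.6 °C < 75 °C → Class 4.1 (Self-Reactive).
Class 4.1 quantity: two 100 g packs = 200 g.
200 g is within the rail limit of 250 g for Class 4.1.

Yes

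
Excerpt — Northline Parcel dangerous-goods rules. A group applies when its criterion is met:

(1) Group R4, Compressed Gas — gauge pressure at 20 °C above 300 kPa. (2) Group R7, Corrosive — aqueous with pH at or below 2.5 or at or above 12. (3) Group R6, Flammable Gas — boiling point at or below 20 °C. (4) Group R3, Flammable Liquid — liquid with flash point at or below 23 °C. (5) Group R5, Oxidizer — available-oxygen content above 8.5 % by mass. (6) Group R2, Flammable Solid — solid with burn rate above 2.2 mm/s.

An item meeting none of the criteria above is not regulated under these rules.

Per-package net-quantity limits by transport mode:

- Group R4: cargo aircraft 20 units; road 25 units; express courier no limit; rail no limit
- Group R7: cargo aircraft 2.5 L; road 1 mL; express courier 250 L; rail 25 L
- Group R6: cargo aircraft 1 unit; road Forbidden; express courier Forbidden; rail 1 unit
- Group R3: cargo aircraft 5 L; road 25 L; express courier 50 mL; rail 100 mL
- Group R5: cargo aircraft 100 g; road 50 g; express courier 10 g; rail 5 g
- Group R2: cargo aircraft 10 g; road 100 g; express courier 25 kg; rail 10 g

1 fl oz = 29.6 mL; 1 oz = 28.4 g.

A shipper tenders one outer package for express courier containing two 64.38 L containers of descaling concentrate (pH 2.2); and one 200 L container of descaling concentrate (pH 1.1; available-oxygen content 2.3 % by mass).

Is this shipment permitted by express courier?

With pH 2.2 (≤ 2.5), the descaling concentrate falls in Group R7.
The descaling concentrate has pH 1.1, which is ≤ 2.5, so it is Group R7 (Corrosive).
Group R7 net quantity: (two 64.38 L containers = 128.76 L) + 200 L = 328.76 L.
328.76 L exceeds the express courier limit of 250 L for Group R7.

No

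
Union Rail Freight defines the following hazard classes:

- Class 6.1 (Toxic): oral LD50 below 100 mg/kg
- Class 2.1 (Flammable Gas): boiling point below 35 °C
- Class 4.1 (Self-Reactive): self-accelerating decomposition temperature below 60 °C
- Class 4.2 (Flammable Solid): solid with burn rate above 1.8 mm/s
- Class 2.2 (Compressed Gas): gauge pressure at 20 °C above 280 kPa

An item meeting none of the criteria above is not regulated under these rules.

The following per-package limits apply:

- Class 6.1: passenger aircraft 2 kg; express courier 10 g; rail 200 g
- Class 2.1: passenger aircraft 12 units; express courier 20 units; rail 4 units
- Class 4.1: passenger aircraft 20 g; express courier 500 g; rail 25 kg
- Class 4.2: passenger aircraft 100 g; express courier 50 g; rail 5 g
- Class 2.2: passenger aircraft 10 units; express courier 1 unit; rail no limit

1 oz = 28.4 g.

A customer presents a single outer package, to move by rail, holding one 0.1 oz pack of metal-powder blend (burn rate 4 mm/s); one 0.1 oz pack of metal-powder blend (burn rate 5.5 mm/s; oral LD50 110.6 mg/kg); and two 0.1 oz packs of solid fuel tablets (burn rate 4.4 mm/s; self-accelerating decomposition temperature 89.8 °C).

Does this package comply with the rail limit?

With burn rate 4 mm/s (> 1.8 mm/s), the metal-powder blend falls in Class 4.2.
Metal-powder blend: burn rate 5.5 mm/s > 1.8 mm/s → Class 4.2 (Flammable Solid).
Solid fuel tablets: burn rate 4.4 mm/s > 1.8 mm/s → Class 4.2 (Flammable Solid).
Class 4.2 net quantity: (one 0.1 oz pack = 2.84 g) + (one 0.1 oz pack = 2.84 g) + (two 0.1 oz packs = 5.68 g) = 11.36 g.
11.36 g > 5 g (rail limit, Class 4.2) — over the limit.

No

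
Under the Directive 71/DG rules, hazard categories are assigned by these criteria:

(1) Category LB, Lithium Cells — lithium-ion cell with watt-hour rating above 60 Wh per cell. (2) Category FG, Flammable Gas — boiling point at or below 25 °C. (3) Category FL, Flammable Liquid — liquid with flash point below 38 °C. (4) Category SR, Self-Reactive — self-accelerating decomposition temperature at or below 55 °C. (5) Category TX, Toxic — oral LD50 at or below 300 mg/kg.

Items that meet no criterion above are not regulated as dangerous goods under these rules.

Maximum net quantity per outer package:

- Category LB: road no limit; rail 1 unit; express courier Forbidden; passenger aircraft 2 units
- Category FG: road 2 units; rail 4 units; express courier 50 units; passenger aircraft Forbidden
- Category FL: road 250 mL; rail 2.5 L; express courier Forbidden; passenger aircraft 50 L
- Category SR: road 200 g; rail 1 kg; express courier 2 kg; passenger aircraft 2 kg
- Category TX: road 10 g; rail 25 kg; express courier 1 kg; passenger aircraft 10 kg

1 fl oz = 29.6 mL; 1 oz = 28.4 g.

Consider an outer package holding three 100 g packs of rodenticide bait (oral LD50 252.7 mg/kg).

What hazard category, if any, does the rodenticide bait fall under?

The rodenticide bait has oral LD50 252.7 mg/kg, which is ≤ 300 mg/kg, so it is Category TX (Toxic).

Category TX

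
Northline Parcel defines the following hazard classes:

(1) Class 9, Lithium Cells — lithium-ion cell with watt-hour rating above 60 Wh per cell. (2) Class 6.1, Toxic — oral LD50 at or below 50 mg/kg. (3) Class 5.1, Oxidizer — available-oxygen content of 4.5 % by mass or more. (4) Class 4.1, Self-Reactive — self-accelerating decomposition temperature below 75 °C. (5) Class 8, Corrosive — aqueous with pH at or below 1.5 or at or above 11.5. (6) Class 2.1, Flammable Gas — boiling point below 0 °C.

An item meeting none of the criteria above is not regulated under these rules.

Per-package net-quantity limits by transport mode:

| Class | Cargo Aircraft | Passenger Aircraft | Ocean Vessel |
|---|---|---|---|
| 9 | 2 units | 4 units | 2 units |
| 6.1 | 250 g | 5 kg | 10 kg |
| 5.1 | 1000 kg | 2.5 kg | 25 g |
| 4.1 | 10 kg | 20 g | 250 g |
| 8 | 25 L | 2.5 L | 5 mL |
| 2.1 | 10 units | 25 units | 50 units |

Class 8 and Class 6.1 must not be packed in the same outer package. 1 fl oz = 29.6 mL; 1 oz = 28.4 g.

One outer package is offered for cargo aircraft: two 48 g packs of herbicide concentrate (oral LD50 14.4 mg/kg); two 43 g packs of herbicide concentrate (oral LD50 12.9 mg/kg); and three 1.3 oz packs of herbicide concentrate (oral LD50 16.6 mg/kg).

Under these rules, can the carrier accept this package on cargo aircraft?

Oral LD50 14.4 mg/kg meets the Class 6.1 criterion (Toxic), so the herbicide concentrate is Class 6.1.
Herbicide concentrate: oral LD50 12.9 mg/kg ≤ 50 mg/kg → Class 6.1 (Toxic).
Oral LD50 16.6 mg/kg meets the Class 6.1 criterion (Toxic), so the herbicide concentrate is Class 6.1.
Class 6.1 net quantity: (two 48 g packs = 96 g) + (two 43 g packs = 86 g) + (three 1.3 oz packs = 110.76 g) = 292.76 g.
292.76 g > 250 g (cargo aircraft limit, Class 6.1) — over the limit.

No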